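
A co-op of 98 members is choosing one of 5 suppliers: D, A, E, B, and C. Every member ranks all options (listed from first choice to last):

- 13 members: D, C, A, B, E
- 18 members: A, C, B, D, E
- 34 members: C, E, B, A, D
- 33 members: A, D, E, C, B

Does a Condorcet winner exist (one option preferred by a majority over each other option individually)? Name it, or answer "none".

A vs D: 85–13 for A.
A vs E: 64–34 for A.
A vs B: 64–34 for A.
A vs C: 51–47 for A.
A beats every other option head-to-head.

A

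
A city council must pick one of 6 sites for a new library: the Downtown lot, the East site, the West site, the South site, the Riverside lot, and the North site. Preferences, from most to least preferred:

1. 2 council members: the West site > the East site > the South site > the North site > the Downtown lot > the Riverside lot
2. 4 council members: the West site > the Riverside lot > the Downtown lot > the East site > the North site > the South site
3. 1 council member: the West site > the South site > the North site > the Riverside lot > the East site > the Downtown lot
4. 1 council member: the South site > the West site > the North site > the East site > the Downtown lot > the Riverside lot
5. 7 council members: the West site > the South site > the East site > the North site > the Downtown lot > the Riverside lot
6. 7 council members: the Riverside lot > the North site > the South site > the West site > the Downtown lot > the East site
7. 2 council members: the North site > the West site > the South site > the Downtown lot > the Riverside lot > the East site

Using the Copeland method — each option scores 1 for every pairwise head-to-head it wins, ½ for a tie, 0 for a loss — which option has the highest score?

the West site

the Downtown lot: beats the East site; ties the Riverside lot; loses to the West site, the South site, and the North site → score 1.5.
the East site: beats the North site; loses to the Downtown lot, the West site, the South site, and the Riverside lot → score 1.
the West site: beats the Downtown lot, the East site, the South site, the Riverside lot, and the North site → score 5.
the South site: beats the Downtown lot, the East site, and the Riverside lot; loses to the West site and the North site → score 3.
the Riverside lot: beats the East site; ties the Downtown lot; loses to the West site, the South site, and the North site → score 1.5.
the North site: beats the Downtown lot, the South site, and the Riverside lot; loses to the East site and the West site → score 3.
the West site has the best pairwise record.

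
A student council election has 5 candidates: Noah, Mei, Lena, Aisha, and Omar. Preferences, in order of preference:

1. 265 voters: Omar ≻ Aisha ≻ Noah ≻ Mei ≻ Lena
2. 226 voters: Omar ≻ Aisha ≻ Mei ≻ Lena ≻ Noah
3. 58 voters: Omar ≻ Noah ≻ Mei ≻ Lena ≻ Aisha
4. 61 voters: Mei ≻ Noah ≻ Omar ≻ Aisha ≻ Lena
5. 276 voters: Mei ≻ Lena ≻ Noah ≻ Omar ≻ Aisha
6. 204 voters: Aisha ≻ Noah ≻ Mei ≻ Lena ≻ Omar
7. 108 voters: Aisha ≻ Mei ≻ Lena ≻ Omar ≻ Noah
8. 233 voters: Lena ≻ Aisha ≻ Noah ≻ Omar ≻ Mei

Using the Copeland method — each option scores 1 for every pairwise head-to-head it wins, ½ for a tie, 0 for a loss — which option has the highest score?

Noah: beats Mei and Omar; loses to Lena and Aisha → score 2.
Mei: beats Lena; loses to Noah, Aisha, and Omar → score 1.
Lena: beats Noah and Omar; loses to Mei and Aisha → score 2.
Aisha: beats Noah, Mei, and Lena; loses to Omar → score 3.
Omar: beats Mei and Aisha; loses to Noah and Lena → score 2.
Aisha has the best pairwise record.

Aisha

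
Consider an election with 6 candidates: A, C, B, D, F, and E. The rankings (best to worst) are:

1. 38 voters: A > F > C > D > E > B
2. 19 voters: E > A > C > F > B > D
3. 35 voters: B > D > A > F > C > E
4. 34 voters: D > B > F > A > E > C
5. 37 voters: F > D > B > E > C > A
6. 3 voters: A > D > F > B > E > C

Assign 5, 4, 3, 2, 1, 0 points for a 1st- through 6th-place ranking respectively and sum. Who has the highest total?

F

A: 38·5 + 19·4 + 35·3 + 34·2 + 37·0 + 3·5 = 454
C: 38·3 + 19·3 + 35·1 + 34·0 + 37·1 + 3·0 = 243
B: 38·0 + 19·1 + 35·5 + 34·4 + 37·3 + 3·2 = 447
D: 38·2 + 19·0 + 35·4 + 34·5 + 37·4 + 3·4 = 546
F: 38·4 + 19·2 + 35·2 + 34·3 + 37·5 + 3·3 = 556
E: 38·1 + 19·5 + 35·0 + 34·1 + 37·2 + 3·1 = 244
F has the highest Borda score (556).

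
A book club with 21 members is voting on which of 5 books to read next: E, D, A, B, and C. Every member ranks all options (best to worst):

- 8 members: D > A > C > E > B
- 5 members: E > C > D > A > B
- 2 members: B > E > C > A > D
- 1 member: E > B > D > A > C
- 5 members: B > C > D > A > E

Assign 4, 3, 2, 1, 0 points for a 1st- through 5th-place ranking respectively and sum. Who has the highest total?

D

E: 8·1 + 5·4 + 2·3 + 1·4 + 5·0 = 38
D: 8·4 + 5·2 + 2·0 + 1·2 + 5·2 = 54
A: 8·3 + 5·1 + 2·1 + 1·1 + 5·1 = 37
B: 8·0 + 5·0 + 2·4 + 1·3 + 5·4 = 31
C: 8·2 + 5·3 + 2·2 + 1·0 + 5·3 = 50
D has the highest Borda score (54).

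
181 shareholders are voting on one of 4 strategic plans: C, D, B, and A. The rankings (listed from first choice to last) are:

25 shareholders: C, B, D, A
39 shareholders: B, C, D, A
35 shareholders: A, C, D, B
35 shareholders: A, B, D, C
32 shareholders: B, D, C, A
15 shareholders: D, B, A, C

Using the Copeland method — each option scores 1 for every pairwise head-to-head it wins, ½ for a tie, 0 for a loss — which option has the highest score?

C: beats D and A; loses to B → score 2.
D: beats A; loses to C and B → score 1.
B: beats C, D, and A → score 3.
A: loses to C, D, and B → score 0.
B has the best pairwise record.

B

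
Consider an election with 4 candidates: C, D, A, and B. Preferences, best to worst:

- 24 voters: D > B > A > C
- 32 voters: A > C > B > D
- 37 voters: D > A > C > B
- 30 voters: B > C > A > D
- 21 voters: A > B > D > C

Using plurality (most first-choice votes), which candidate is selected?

D

First-place votes: C 0, D 61, A 53, B 30.
D has the most first-place votes.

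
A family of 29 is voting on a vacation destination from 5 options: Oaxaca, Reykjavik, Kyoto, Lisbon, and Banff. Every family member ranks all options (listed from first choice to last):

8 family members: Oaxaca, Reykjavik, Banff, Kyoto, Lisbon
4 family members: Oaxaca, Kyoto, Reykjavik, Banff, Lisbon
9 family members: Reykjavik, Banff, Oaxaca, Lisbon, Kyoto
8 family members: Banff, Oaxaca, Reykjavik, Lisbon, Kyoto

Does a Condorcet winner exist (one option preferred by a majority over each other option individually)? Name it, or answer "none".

none

Checking pairwise contests:
Banff beats Oaxaca 17–12.
Oaxaca beats Reykjavik 20–9.
Oaxaca beats Kyoto 29–0.
Oaxaca beats Lisbon 29–0.
Reykjavik beats Banff 21–8.
Every option loses at least one head-to-head, so there is no Condorcet winner.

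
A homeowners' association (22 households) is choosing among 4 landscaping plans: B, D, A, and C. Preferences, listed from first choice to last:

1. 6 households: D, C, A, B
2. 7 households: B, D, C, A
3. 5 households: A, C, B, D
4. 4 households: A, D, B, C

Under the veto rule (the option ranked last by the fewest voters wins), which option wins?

C

Last-place votes: B 6, D 5, A 7, C 4.
C is ranked last by the fewest voters, so C wins.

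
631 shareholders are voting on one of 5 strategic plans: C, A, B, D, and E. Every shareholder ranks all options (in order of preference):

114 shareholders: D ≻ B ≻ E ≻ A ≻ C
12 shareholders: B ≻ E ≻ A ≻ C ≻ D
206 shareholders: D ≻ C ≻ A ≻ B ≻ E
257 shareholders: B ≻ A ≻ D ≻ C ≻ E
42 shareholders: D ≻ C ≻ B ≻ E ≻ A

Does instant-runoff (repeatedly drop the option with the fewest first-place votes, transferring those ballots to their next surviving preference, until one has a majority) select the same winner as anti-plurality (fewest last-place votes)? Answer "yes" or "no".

Instant-runoff — R1 C 0, A 0, B 269, D 362, E 0 (D winner). Winner: D.
Anti-plurality — last-place votes: C 114, A 42, B 0, D 12, E 463. Winner: B.
The two methods disagree.

no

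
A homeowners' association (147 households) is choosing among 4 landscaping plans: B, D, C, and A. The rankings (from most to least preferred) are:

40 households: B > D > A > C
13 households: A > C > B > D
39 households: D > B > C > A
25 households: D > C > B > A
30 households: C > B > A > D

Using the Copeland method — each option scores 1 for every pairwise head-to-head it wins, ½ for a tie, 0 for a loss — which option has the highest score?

B

B: beats D, C, and A → score 3.
D: beats C and A; loses to B → score 2.
C: beats A; loses to B and D → score 1.
A: loses to B, D, and C → score 0.
B has the best pairwise record.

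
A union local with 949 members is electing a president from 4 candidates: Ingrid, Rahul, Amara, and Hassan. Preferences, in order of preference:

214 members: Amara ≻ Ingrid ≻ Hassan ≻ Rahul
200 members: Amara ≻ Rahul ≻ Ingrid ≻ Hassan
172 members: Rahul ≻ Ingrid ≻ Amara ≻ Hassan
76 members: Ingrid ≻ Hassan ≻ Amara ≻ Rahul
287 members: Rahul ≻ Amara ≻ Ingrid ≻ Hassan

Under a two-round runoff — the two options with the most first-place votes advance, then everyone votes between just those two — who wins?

Amara

Round 1 first-place votes: Ingrid 76, Rahul 459, Amara 414, Hassan 0.
Rahul and Amara advance.
Runoff: Rahul is preferred to Amara by 459 voters; Amara by 490.
Amara wins the runoff.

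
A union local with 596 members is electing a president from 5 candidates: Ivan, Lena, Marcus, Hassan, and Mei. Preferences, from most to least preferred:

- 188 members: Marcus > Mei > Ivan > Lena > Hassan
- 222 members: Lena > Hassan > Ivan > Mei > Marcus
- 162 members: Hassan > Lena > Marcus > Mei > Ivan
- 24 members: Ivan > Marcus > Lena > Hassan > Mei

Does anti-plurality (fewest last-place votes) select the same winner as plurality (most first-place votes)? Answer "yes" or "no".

yes

Anti-plurality — last-place votes: Ivan 162, Lena 0, Marcus 222, Hassan 188, Mei 24. Winner: Lena.
Plurality — first-place votes: Ivan 24, Lena 222, Marcus 188, Hassan 162, Mei 0. Winner: Lena.
The two methods agree.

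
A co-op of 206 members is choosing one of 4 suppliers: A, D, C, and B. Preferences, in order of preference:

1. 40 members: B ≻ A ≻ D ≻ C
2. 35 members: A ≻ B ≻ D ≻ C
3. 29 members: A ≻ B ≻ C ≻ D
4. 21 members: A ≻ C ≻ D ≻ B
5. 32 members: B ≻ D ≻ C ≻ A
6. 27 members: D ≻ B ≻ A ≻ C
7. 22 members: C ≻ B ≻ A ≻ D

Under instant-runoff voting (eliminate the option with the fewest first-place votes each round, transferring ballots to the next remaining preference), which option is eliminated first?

Round 1: A 85, D 27, C 22, B 72. Eliminate C.

C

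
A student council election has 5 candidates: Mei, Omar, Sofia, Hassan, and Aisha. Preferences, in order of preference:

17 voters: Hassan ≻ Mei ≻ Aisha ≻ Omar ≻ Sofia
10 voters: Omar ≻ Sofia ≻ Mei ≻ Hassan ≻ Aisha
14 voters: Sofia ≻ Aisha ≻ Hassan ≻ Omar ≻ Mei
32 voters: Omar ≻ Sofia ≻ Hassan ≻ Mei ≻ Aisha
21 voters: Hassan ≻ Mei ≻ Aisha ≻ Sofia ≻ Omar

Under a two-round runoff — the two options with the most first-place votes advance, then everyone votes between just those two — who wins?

Hassan

Round 1 first-place votes: Mei 0, Omar 42, Sofia 14, Hassan 38, Aisha 0.
Omar and Hassan advance.
Runoff: Omar is preferred to Hassan by 42 voters; Hassan by 52.
Hassan wins the runoff.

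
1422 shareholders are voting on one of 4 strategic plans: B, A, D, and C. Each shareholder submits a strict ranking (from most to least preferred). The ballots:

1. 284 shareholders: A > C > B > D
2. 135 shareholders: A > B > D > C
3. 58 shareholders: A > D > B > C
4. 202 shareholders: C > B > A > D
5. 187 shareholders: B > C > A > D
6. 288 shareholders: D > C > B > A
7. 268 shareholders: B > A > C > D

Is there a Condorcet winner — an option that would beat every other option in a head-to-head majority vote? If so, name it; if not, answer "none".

none

Checking pairwise contests:
C beats B 774–648.
B beats A 945–477.
B beats D 1076–346.
A beats C 745–677.
Every option loses at least one head-to-head, so there is no Condorcet winner.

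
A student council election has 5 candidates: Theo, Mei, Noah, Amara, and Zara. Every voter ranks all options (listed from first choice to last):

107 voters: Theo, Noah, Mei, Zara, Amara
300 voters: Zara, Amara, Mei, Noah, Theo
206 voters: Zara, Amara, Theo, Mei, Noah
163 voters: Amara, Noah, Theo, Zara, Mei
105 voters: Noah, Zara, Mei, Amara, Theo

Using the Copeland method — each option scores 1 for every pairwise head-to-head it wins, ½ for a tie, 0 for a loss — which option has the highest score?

Theo: beats Mei; loses to Noah, Amara, and Zara → score 1.
Mei: beats Noah; loses to Theo, Amara, and Zara → score 1.
Noah: beats Theo; loses to Mei, Amara, and Zara → score 1.
Amara: beats Theo, Mei, and Noah; loses to Zara → score 3.
Zara: beats Theo, Mei, Noah, and Amara → score 4.
Zara has the best pairwise record.

Zara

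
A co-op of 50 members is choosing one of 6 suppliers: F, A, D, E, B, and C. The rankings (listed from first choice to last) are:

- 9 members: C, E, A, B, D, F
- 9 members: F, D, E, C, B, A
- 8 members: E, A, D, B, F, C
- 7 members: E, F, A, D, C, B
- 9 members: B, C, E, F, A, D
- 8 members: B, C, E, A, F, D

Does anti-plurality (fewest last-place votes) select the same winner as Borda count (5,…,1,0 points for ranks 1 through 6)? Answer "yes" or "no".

yes

Anti-plurality — last-place votes: F 9, A 9, D 17, E 0, B 7, C 8. Winner: E.
Borda — scores: F 107, A 105, D 83, E 189, B 128, C 138. Winner: E.
The two methods agree.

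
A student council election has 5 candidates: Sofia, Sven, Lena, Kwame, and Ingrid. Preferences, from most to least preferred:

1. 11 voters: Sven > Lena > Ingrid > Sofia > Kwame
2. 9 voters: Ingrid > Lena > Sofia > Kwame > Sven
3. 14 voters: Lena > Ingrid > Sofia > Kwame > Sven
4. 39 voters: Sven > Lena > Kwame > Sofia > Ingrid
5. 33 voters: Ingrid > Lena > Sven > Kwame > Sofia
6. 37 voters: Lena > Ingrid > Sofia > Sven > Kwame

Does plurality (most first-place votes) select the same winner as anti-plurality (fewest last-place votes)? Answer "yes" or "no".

yes

Plurality — first-place votes: Sofia 0, Sven 50, Lena 51, Kwame 0, Ingrid 42. Winner: Lena.
Anti-plurality — last-place votes: Sofia 33, Sven 23, Lena 0, Kwame 48, Ingrid 39. Winner: Lena.
The two methods agree.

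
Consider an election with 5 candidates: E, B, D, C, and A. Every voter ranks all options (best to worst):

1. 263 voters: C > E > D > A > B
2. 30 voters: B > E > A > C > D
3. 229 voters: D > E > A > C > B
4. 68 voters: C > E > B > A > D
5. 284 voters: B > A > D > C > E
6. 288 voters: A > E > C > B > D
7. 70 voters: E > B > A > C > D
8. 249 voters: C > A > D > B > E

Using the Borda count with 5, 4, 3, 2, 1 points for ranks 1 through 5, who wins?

A

E: 263·4 + 30·4 + 229·4 + 68·4 + 284·1 + 288·4 + 70·5 + 249·1 = 4395
B: 263·1 + 30·5 + 229·1 + 68·3 + 284·5 + 288·2 + 70·4 + 249·2 = 3620
D: 263·3 + 30·1 + 229·5 + 68·1 + 284·3 + 288·1 + 70·1 + 249·3 = 3989
C: 263·5 + 30·2 + 229·2 + 68·5 + 284·2 + 288·3 + 70·2 + 249·5 = 4990
A: 263·2 + 30·3 + 229·3 + 68·2 + 284·4 + 288·5 + 70·3 + 249·4 = 5221
A has the highest Borda score (5221).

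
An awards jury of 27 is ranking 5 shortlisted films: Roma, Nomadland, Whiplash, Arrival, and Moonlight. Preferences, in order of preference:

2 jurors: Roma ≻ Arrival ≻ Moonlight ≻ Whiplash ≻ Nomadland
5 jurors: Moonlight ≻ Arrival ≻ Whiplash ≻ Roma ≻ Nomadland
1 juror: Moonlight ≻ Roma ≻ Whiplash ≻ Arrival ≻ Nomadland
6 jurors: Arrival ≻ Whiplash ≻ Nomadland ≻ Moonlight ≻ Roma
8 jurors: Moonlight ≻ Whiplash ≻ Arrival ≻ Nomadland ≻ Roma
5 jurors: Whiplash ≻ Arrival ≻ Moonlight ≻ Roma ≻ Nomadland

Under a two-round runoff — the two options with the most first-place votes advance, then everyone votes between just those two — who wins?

Moonlight

Round 1 first-place votes: Roma 2, Nomadland 0, Whiplash 5, Arrival 6, Moonlight 14.
Moonlight and Arrival advance.
Runoff: Moonlight is preferred to Arrival by 14 voters; Arrival by 13.
Moonlight wins the runoff.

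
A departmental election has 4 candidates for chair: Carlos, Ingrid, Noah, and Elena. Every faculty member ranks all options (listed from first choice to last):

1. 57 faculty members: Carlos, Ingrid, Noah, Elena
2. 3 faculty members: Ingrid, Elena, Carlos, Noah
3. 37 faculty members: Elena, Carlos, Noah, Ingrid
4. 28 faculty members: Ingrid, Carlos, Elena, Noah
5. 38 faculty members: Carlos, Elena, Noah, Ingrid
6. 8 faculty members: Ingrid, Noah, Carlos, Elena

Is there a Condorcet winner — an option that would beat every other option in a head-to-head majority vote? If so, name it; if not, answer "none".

Carlos

Carlos vs Ingrid: 132–39 for Carlos.
Carlos vs Noah: 163–8 for Carlos.
Carlos vs Elena: 131–40 for Carlos.
Carlos beats every other option head-to-head.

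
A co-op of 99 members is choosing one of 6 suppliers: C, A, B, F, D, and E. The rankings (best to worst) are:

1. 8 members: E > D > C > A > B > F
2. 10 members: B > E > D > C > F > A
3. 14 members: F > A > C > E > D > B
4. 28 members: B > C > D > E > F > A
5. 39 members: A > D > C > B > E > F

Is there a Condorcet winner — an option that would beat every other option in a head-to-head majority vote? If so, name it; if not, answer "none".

none

Checking pairwise contests:
A beats C 53–46.
F beats A 52–47.
C beats B 61–38.
C beats F 85–14.
A beats D 53–46.
C beats E 81–18.
Every option loses at least one head-to-head, so there is no Condorcet winner.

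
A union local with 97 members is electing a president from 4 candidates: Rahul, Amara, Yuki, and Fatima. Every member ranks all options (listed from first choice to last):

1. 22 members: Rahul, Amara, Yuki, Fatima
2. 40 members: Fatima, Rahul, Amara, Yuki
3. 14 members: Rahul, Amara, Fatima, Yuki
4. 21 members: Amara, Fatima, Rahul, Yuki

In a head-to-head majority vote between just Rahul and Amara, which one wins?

Rahul

Voters preferring Rahul to Amara: 76; preferring Amara to Rahul: 21.
Rahul wins the head-to-head.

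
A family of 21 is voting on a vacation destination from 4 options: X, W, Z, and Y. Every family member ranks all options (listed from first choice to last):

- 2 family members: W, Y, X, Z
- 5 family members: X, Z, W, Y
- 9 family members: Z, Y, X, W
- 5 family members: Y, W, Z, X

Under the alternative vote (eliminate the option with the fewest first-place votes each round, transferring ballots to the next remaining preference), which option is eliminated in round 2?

Round 1: X 5, W 2, Z 9, Y 5. Eliminate W.
Round 2: X 5, Z 9, Y 7. Eliminate X.

X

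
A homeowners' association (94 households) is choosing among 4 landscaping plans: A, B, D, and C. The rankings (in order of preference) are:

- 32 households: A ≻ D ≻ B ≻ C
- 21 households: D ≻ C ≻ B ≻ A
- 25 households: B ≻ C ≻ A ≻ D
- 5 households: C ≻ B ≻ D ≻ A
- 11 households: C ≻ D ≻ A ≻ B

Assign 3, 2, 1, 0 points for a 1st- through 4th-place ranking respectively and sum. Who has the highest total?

A: 32·3 + 21·0 + 25·1 + 5·0 + 11·1 = 132
B: 32·1 + 21·1 + 25·3 + 5·2 + 11·0 = 138
D: 32·2 + 21·3 + 25·0 + 5·1 + 11·2 = 154
C: 32·0 + 21·2 + 25·2 + 5·3 + 11·3 = 140
D has the highest Borda score (154).

D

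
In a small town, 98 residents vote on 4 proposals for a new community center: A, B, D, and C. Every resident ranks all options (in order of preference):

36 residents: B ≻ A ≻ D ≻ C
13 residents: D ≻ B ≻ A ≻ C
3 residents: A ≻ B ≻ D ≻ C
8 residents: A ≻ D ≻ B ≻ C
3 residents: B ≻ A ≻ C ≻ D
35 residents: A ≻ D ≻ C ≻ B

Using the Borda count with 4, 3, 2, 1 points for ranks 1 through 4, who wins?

A: 36·3 + 13·2 + 3·4 + 8·4 + 3·3 + 35·4 = 327
B: 36·4 + 13·3 + 3·3 + 8·2 + 3·4 + 35·1 = 255
D: 36·2 + 13·4 + 3·2 + 8·3 + 3·1 + 35·3 = 262
C: 36·1 + 13·1 + 3·1 + 8·1 + 3·2 + 35·2 = 136
A has the highest Borda score (327).

A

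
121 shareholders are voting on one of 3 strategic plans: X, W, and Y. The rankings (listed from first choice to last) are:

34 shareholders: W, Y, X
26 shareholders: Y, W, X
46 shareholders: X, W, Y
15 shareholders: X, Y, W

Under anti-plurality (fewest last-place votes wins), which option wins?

Last-place votes: X 60, W 15, Y 46.
W is ranked last by the fewest voters, so W wins.

W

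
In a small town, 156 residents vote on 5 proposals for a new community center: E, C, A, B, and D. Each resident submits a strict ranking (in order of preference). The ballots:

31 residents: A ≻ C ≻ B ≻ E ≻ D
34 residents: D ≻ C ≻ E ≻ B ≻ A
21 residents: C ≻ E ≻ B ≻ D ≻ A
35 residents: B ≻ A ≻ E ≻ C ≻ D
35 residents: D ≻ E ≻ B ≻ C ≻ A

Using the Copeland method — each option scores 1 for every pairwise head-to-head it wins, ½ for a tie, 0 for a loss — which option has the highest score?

C

E: beats A, B, and D; loses to C → score 3.
C: beats E, A, B, and D → score 4.
A: loses to E, C, B, and D → score 0.
B: beats A and D; loses to E and C → score 2.
D: beats A; loses to E, C, and B → score 1.
C has the best pairwise record.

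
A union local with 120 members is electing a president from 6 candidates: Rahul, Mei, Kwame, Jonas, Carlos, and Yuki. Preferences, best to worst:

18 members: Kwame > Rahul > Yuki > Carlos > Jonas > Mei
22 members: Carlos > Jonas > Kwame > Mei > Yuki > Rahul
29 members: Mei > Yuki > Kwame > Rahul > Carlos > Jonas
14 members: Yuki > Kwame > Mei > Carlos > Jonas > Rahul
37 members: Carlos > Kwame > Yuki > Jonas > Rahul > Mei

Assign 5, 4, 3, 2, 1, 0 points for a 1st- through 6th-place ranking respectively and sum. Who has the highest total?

Kwame

Rahul: 18·4 + 22·0 + 29·2 + 14·0 + 37·1 = 167
Mei: 18·0 + 22·2 + 29·5 + 14·3 + 37·0 = 231
Kwame: 18·5 + 22·3 + 29·3 + 14·4 + 37·4 = 447
Jonas: 18·1 + 22·4 + 29·0 + 14·1 + 37·2 = 194
Carlos: 18·2 + 22·5 + 29·1 + 14·2 + 37·5 = 388
Yuki: 18·3 + 22·1 + 29·4 + 14·5 + 37·3 = 373
Kwame has the highest Borda score (447).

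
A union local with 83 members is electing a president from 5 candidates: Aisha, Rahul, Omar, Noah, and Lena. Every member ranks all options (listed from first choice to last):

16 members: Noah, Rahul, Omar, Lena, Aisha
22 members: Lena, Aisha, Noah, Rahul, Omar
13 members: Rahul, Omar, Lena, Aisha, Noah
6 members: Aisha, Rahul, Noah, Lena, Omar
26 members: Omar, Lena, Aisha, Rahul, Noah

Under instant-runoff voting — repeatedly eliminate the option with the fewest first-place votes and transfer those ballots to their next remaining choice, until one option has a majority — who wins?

Rahul

Round 1: Aisha 6, Rahul 13, Omar 26, Noah 16, Lena 22. Eliminate Aisha.
Round 2: Rahul 19, Omar 26, Noah 16, Lena 22. Eliminate Noah.
Round 3: Rahul 35, Omar 26, Lena 22. Eliminate Lena.
Round 4: Rahul 57, Omar 26. Rahul has a majority.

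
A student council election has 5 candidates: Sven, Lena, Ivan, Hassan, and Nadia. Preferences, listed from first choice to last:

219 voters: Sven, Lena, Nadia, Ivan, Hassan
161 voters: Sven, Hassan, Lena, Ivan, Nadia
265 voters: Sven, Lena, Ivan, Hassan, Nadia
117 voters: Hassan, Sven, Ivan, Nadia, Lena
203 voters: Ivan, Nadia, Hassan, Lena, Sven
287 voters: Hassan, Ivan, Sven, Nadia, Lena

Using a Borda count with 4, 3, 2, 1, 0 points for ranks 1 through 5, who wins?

Sven: 219·4 + 161·4 + 265·4 + 117·3 + 203·0 + 287·2 = 3505
Lena: 219·3 + 161·2 + 265·3 + 117·0 + 203·1 + 287·0 = 1977
Ivan: 219·1 + 161·1 + 265·2 + 117·2 + 203·4 + 287·3 = 2817
Hassan: 219·0 + 161·3 + 265·1 + 117·4 + 203·2 + 287·4 = 2770
Nadia: 219·2 + 161·0 + 265·0 + 117·1 + 203·3 + 287·1 = 1451
Sven has the highest Borda score (3505).

Sven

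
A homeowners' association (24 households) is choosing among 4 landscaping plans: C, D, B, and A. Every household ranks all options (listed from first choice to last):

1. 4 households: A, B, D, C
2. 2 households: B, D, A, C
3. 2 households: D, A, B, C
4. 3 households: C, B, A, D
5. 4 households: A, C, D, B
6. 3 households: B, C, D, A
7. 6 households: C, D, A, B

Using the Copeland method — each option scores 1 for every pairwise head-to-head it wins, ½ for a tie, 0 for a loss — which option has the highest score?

C

C: beats D and B; ties A → score 2.5.
D: beats A; ties B; loses to C → score 1.5.
B: ties D; loses to C and A → score 0.5.
A: beats B; ties C; loses to D → score 1.5.
C has the best pairwise record.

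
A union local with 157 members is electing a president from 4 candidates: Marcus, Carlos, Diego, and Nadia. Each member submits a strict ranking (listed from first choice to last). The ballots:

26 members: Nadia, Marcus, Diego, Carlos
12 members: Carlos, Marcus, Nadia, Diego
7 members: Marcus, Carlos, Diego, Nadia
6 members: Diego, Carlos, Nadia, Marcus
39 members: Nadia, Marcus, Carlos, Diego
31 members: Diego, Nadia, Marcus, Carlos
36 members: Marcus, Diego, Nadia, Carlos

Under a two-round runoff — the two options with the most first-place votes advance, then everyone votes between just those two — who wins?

Round 1 first-place votes: Marcus 43, Carlos 12, Diego 37, Nadia 65.
Nadia and Marcus advance.
Runoff: Nadia is preferred to Marcus by 102 voters; Marcus by 55.
Nadia wins the runoff.

Nadia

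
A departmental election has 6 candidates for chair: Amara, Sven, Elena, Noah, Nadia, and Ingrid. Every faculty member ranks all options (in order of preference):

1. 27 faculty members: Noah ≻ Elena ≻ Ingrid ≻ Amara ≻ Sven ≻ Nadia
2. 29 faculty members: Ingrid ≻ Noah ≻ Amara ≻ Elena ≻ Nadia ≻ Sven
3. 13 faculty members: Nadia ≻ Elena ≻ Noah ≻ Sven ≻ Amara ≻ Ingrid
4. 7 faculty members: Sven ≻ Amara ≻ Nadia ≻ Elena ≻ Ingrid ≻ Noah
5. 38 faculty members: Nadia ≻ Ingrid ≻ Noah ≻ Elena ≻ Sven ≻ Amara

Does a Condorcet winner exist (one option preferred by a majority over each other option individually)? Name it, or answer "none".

Checking pairwise contests:
Sven beats Amara 58–56.
Elena beats Sven 107–7.
Noah beats Elena 94–20.
Nadia beats Noah 58–56.
Amara beats Nadia 63–51.
Nadia beats Ingrid 58–56.
Every option loses at least one head-to-head, so there is no Condorcet winner.

none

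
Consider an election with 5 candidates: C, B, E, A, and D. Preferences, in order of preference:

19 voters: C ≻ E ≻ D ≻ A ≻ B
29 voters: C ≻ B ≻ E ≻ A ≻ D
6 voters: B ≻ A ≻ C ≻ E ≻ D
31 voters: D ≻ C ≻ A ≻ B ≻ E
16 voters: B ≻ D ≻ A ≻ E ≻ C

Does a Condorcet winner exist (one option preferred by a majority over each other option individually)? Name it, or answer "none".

C vs B: 79–22 for C.
C vs E: 85–16 for C.
C vs A: 79–22 for C.
C vs D: 54–47 for C.
C beats every other option head-to-head.

C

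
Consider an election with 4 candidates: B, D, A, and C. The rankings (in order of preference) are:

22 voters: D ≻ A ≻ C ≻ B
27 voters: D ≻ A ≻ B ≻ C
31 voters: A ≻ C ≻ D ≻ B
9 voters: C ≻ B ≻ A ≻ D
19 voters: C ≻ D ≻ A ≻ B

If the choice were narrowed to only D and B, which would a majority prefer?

Voters preferring D to B: 99; preferring B to D: 9.
D wins the head-to-head.

D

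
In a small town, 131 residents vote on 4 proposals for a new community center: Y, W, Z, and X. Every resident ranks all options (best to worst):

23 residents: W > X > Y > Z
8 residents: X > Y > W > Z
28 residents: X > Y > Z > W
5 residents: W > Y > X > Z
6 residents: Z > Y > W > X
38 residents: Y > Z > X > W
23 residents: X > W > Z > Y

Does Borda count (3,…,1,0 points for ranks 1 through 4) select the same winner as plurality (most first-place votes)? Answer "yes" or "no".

yes

Borda — scores: Y 231, W 144, Z 145, X 266. Winner: X.
Plurality — first-place votes: Y 38, W 28, Z 6, X 59. Winner: X.
The two methods agree.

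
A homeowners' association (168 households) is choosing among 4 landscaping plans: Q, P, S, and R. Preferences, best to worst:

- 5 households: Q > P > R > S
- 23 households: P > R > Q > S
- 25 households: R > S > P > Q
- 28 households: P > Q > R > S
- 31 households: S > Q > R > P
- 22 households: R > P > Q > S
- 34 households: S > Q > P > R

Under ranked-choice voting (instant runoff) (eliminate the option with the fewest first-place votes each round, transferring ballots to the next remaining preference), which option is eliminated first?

Q

Round 1: Q 5, P 51, S 65, R 47. Eliminate Q.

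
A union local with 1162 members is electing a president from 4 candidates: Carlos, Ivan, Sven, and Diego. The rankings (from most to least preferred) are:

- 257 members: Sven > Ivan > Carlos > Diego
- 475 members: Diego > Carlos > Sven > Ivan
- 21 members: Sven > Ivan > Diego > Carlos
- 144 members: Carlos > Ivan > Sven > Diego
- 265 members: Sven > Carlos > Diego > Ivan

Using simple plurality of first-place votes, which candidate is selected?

Sven

First-place votes: Carlos 144, Ivan 0, Sven 543, Diego 475.
Sven has the most first-place votes.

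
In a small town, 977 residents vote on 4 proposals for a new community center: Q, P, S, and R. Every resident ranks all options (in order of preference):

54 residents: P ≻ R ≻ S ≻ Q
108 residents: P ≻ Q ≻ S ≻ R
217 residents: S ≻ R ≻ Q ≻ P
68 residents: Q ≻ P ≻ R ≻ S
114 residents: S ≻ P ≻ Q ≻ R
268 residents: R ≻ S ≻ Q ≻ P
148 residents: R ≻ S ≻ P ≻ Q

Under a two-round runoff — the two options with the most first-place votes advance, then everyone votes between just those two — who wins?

Round 1 first-place votes: Q 68, P 162, S 331, R 416.
R and S advance.
Runoff: R is preferred to S by 538 voters; S by 439.
R wins the runoff.

R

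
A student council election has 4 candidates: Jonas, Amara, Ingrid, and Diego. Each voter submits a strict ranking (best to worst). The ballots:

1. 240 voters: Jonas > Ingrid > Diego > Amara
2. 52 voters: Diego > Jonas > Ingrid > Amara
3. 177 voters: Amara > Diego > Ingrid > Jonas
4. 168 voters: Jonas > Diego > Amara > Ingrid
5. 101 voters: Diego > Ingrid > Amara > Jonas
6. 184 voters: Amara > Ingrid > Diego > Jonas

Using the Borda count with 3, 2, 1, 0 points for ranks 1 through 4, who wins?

Diego

Jonas: 240·3 + 52·2 + 177·0 + 168·3 + 101·0 + 184·0 = 1328
Amara: 240·0 + 52·0 + 177·3 + 168·1 + 101·1 + 184·3 = 1352
Ingrid: 240·2 + 52·1 + 177·1 + 168·0 + 101·2 + 184·2 = 1279
Diego: 240·1 + 52·3 + 177·2 + 168·2 + 101·3 + 184·1 = 1573
Diego has the highest Borda score (1573).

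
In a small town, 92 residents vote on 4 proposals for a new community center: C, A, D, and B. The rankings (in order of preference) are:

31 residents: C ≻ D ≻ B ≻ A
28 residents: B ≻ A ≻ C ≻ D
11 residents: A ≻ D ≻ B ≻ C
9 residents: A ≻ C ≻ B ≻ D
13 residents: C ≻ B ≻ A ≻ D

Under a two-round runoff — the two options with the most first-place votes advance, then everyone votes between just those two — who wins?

Round 1 first-place votes: C 44, A 20, D 0, B 28.
C and B advance.
Runoff: C is preferred to B by 53 voters; B by 39.
C wins the runoff.

C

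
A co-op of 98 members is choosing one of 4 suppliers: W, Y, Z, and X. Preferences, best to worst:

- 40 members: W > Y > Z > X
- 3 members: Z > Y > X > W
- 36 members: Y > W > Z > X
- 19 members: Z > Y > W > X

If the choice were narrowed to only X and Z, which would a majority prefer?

Z

Voters preferring X to Z: 0; preferring Z to X: 98.
Z wins the head-to-head.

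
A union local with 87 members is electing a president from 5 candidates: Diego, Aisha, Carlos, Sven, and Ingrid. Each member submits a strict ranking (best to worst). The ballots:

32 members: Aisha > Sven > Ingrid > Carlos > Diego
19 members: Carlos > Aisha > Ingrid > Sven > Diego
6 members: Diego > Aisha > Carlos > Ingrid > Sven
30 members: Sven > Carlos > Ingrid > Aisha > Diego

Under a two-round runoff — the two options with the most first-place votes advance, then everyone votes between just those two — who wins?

Aisha

Round 1 first-place votes: Diego 6, Aisha 32, Carlos 19, Sven 30, Ingrid 0.
Aisha and Sven advance.
Runoff: Aisha is preferred to Sven by 57 voters; Sven by 30.
Aisha wins the runoff.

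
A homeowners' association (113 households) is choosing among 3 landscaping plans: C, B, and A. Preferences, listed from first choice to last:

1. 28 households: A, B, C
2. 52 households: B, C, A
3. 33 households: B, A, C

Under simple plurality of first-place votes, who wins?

B

First-place votes: C 0, B 85, A 28.
B has the most first-place votes.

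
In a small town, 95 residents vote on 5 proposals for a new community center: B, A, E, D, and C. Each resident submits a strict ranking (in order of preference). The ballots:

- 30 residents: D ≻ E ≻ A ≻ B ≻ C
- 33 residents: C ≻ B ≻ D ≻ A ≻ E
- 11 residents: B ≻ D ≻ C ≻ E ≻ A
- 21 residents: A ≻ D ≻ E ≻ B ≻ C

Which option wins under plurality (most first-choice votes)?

First-place votes: B 11, A 21, E 0, D 30, C 33.
C has the most first-place votes.

C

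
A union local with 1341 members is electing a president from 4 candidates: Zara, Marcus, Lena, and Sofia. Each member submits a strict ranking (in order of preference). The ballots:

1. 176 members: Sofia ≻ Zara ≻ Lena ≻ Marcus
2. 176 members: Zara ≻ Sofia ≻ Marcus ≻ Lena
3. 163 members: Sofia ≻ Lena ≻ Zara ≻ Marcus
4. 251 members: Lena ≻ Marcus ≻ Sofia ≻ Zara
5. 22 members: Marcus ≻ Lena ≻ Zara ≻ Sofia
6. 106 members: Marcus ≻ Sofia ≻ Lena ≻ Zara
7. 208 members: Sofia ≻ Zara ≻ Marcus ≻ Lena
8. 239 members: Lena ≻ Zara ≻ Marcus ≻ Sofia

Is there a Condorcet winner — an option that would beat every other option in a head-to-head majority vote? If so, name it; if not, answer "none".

Sofia vs Zara: 904–437 for Sofia.
Sofia vs Marcus: 723–618 for Sofia.
Sofia vs Lena: 829–512 for Sofia.
Sofia beats every other option head-to-head.

Sofia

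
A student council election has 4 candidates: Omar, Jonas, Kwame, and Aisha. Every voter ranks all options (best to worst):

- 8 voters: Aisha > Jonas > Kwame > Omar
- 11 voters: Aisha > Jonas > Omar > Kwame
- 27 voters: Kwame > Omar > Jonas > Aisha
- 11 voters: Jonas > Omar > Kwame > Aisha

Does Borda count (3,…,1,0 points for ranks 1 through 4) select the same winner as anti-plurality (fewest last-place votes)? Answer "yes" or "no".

no

Borda — scores: Omar 87, Jonas 98, Kwame 100, Aisha 57. Winner: Kwame.
Anti-plurality — last-place votes: Omar 8, Jonas 0, Kwame 11, Aisha 38. Winner: Jonas.
The two methods disagree.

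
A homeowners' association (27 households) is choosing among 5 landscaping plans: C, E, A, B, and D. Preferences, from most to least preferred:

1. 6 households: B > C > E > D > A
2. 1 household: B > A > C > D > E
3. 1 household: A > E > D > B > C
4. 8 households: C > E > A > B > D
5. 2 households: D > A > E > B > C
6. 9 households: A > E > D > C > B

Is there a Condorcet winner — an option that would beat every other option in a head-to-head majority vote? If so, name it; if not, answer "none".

C vs E: 15–12 for C.
C vs A: 14–13 for C.
C vs B: 17–10 for C.
C vs D: 15–12 for C.
C beats every other option head-to-head.

C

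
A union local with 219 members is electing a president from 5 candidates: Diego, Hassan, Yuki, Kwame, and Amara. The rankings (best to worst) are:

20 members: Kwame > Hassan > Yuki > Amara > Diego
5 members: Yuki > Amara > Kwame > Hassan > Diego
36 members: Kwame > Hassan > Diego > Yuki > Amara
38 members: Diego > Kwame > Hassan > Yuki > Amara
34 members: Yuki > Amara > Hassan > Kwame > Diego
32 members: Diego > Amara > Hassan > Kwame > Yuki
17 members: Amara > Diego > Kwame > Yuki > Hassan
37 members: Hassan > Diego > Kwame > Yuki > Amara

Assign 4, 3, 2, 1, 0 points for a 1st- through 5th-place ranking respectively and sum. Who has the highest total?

Hassan

Diego: 20·0 + 5·0 + 36·2 + 38·4 + 34·0 + 32·4 + 17·3 + 37·3 = 514
Hassan: 20·3 + 5·1 + 36·3 + 38·2 + 34·2 + 32·2 + 17·0 + 37·4 = 529
Yuki: 20·2 + 5·4 + 36·1 + 38·1 + 34·4 + 32·0 + 17·1 + 37·1 = 324
Kwame: 20·4 + 5·2 + 36·4 + 38·3 + 34·1 + 32·1 + 17·2 + 37·2 = 522
Amara: 20·1 + 5·3 + 36·0 + 38·0 + 34·3 + 32·3 + 17·4 + 37·0 = 301
Hassan has the highest Borda score (529).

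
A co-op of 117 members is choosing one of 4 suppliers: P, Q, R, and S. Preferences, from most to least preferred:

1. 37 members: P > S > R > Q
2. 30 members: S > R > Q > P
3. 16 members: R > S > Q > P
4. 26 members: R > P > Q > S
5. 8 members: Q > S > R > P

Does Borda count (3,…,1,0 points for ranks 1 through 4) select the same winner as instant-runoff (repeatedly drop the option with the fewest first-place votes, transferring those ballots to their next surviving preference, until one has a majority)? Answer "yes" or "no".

no

Borda — scores: P 163, Q 96, R 231, S 212. Winner: R.
Instant-runoff — R1 P 37, Q 8, R 42, S 30 (Q out); R2 P 37, R 42, S 38 (P out); R3 R 42, S 75 (S winner). Winner: S.
The two methods disagree.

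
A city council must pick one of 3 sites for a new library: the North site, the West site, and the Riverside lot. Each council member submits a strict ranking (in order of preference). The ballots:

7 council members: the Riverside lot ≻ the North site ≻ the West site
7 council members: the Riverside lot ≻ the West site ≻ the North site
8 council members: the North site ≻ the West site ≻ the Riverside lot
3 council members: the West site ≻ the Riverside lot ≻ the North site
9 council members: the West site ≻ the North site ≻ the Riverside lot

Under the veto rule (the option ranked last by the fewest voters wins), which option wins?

Last-place votes: the North site 10, the West site 7, the Riverside lot 17.
the West site is ranked last by the fewest voters, so the West site wins.

the West site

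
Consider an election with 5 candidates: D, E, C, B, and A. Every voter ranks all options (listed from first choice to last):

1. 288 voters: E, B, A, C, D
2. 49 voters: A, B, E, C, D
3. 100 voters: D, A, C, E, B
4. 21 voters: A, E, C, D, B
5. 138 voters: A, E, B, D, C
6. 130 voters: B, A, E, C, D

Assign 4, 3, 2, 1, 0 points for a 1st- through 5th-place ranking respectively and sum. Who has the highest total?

D: 288·0 + 49·0 + 100·4 + 21·1 + 138·1 + 130·0 = 559
E: 288·4 + 49·2 + 100·1 + 21·3 + 138·3 + 130·2 = 2087
C: 288·1 + 49·1 + 100·2 + 21·2 + 138·0 + 130·1 = 709
B: 288·3 + 49·3 + 100·0 + 21·0 + 138·2 + 130·4 = 1807
A: 288·2 + 49·4 + 100·3 + 21·4 + 138·4 + 130·3 = 2098
A has the highest Borda score (2098).

A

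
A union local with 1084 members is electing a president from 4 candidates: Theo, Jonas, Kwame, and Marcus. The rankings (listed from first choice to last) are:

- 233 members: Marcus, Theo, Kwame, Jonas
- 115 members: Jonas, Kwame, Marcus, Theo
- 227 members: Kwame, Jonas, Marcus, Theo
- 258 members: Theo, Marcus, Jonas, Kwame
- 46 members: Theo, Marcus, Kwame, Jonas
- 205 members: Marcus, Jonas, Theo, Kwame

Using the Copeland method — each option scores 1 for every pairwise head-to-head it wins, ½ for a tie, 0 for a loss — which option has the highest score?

Theo: beats Kwame; loses to Jonas and Marcus → score 1.
Jonas: beats Theo and Kwame; loses to Marcus → score 2.
Kwame: loses to Theo, Jonas, and Marcus → score 0.
Marcus: beats Theo, Jonas, and Kwame → score 3.
Marcus has the best pairwise record.

Marcus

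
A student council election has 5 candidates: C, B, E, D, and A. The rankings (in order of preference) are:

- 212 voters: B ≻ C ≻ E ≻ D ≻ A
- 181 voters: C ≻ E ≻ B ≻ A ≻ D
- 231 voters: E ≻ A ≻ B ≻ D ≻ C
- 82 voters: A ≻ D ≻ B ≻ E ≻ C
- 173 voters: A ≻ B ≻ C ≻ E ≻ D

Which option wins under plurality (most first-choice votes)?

First-place votes: C 181, B 212, E 231, D 0, A 255.
A has the most first-place votes.

A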